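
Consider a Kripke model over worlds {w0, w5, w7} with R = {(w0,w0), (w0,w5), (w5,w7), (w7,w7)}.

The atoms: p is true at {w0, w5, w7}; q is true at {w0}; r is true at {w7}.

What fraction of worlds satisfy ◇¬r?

w0: successors {w0, w5}; ¬r there: w0:T, w5:T. ✓
w5: successors {w7}; ¬r there: w7:F. ✗
w7: successors {w7}; ¬r there: w7:F. ✗
That's 1 of 3 worlds, so 1/3.

1/3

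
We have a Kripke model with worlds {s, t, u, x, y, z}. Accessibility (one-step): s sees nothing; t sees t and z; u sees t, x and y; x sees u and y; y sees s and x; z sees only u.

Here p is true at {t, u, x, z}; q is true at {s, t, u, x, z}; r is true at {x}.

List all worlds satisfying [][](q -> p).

s: no successors, so [][](q -> p) holds vacuously. ✓
t: successors {t, z}; [](q -> p) there: t:T, z:T. ✓
u: successors {t, x, y}; [](q -> p) there: t:T, x:T, y:F. ✗
x: successors {u, y}; [](q -> p) there: u:T, y:F. ✗
y: successors {s, x}; [](q -> p) there: s:T, x:T. ✓
z: successors {u}; [](q -> p) there: u:T. ✓

{s, t, y, z}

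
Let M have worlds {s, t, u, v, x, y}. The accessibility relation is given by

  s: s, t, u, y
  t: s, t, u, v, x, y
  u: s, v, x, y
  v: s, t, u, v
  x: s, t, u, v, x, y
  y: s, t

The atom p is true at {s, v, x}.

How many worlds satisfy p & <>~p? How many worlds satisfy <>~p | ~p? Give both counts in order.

3 and 6

For p & <>~p:
s: p is T, <>~p is T. ✓
t: p is F, <>~p is T. ✗
u: p is F, <>~p is T. ✗
v: p is T, <>~p is T. ✓
x: p is T, <>~p is T. ✓
y: p is F, <>~p is T. ✗
— 3 worlds.
For <>~p | ~p:
s: <>~p is T, ~p is F. ✓
t: <>~p is T, ~p is T. ✓
u: <>~p is T, ~p is T. ✓
v: <>~p is T, ~p is F. ✓
x: <>~p is T, ~p is F. ✓
y: <>~p is T, ~p is T. ✓
— 6 worlds.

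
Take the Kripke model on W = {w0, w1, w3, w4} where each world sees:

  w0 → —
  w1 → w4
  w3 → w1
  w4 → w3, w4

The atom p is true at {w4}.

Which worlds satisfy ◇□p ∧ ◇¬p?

w0: ◇□p is F, ◇¬p is F. ✗
w1: ◇□p is F, ◇¬p is F. ✗
w3: ◇□p is T, ◇¬p is T. ✓
w4: ◇□p is F, ◇¬p is T. ✗

{w3}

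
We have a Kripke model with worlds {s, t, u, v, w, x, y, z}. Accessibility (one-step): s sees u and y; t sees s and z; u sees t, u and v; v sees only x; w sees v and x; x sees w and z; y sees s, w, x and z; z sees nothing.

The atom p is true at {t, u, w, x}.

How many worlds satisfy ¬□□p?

7

s: □□p is F. ✓
t: □□p is F. ✓
u: □□p is F. ✓
v: □□p is F. ✓
w: □□p is F. ✓
x: □□p is F. ✓
y: □□p is F. ✓
z: □□p is T. ✗
Satisfying worlds: {s, t, u, v, w, x, y}.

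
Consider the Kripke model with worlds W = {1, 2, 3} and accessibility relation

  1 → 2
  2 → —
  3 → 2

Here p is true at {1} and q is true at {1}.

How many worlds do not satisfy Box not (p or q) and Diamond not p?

1

1: Box not (p or q) is T, Diamond not p is T. ✓
2: Box not (p or q) is T, Diamond not p is F. ✗
3: Box not (p or q) is T, Diamond not p is T. ✓
Satisfying worlds: {1, 3}.
So Box not (p or q) and Diamond not p fails at the other 1 world.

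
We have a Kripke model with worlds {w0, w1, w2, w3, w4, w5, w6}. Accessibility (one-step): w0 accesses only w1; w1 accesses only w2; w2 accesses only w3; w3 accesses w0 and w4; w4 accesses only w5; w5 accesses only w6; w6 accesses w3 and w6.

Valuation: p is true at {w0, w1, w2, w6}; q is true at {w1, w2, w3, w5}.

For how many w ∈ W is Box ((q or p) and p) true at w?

w0: successors {w1}; (q or p) and p there: w1:T. ✓
w1: successors {w2}; (q or p) and p there: w2:T. ✓
w2: successors {w3}; (q or p) and p there: w3:F. ✗
w3: successors {w0, w4}; (q or p) and p there: w0:T, w4:F. ✗
w4: successors {w5}; (q or p) and p there: w5:F. ✗
w5: successors {w6}; (q or p) and p there: w6:T. ✓
w6: successors {w3, w6}; (q or p) and p there: w3:F, w6:T. ✗
Satisfying worlds: {w0, w1, w5}.

3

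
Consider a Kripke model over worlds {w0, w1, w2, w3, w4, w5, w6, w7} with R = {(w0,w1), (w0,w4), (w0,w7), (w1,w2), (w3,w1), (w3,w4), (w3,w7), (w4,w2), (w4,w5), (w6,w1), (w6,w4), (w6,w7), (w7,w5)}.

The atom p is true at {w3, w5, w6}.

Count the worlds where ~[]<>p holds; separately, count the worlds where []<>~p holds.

6 and 2

For ~[]<>p:
w0: []<>p is F. ✓
w1: []<>p is F. ✓
w2: []<>p is T. ✗
w3: []<>p is F. ✓
w4: []<>p is F. ✓
w5: []<>p is T. ✗
w6: []<>p is F. ✓
w7: []<>p is F. ✓
— 6 worlds.
For []<>~p:
w0: successors {w1, w4, w7}; <>~p there: w1:T, w4:T, w7:F. ✗
w1: successors {w2}; <>~p there: w2:F. ✗
w2: no successors, so []<>~p holds vacuously. ✓
w3: successors {w1, w4, w7}; <>~p there: w1:T, w4:T, w7:F. ✗
w4: successors {w2, w5}; <>~p there: w2:F, w5:F. ✗
w5: no successors, so []<>~p holds vacuously. ✓
w6: successors {w1, w4, w7}; <>~p there: w1:T, w4:T, w7:F. ✗
w7: successors {w5}; <>~p there: w5:F. ✗
— 2 worlds.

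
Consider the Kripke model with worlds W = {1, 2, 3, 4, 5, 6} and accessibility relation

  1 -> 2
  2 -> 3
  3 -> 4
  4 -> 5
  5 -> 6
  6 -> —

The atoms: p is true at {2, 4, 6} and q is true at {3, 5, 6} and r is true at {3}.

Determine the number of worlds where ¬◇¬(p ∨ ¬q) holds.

4

1: ◇¬(p ∨ ¬q) is F. ✓
2: ◇¬(p ∨ ¬q) is T. ✗
3: ◇¬(p ∨ ¬q) is F. ✓
4: ◇¬(p ∨ ¬q) is T. ✗
5: ◇¬(p ∨ ¬q) is F. ✓
6: ◇¬(p ∨ ¬q) is F. ✓
Satisfying worlds: {1, 3, 5, 6}.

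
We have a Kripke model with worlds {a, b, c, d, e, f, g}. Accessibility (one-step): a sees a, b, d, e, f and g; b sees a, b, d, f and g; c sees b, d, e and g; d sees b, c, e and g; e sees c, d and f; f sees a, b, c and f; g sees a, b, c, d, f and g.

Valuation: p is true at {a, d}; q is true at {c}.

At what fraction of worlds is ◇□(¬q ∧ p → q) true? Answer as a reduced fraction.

5/7

a: successors {a, b, d, e, f, g}; □(¬q ∧ p → q) there: a:F, b:F, d:T, e:F, f:F, g:F. ✓
b: successors {a, b, d, f, g}; □(¬q ∧ p → q) there: a:F, b:F, d:T, f:F, g:F. ✓
c: successors {b, d, e, g}; □(¬q ∧ p → q) there: b:F, d:T, e:F, g:F. ✓
d: successors {b, c, e, g}; □(¬q ∧ p → q) there: b:F, c:F, e:F, g:F. ✗
e: successors {c, d, f}; □(¬q ∧ p → q) there: c:F, d:T, f:F. ✓
f: successors {a, b, c, f}; □(¬q ∧ p → q) there: a:F, b:F, c:F, f:F. ✗
g: successors {a, b, c, d, f, g}; □(¬q ∧ p → q) there: a:F, b:F, c:F, d:T, f:F, g:F. ✓
That's 5 of 7 worlds, so 5/7.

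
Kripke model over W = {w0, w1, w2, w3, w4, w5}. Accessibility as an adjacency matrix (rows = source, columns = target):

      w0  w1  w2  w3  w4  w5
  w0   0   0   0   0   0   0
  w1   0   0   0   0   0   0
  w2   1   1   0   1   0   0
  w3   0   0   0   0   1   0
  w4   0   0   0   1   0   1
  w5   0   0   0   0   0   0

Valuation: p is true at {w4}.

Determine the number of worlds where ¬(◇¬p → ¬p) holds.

1

w0: ◇¬p → ¬p is T. ✗
w1: ◇¬p → ¬p is T. ✗
w2: ◇¬p → ¬p is T. ✗
w3: ◇¬p → ¬p is T. ✗
w4: ◇¬p → ¬p is F. ✓
w5: ◇¬p → ¬p is T. ✗
Satisfying worlds: {w4}.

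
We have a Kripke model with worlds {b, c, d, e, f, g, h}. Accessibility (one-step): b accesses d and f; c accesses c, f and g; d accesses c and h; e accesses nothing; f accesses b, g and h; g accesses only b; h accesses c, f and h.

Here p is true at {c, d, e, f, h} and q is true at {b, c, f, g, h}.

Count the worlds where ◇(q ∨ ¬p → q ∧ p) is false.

2

b: successors {d, f}; q ∨ ¬p → q ∧ p there: d:T, f:T. ✓
c: successors {c, f, g}; q ∨ ¬p → q ∧ p there: c:T, f:T, g:F. ✓
d: successors {c, h}; q ∨ ¬p → q ∧ p there: c:T, h:T. ✓
e: no successors, so ◇(q ∨ ¬p → q ∧ p) fails. ✗
f: successors {b, g, h}; q ∨ ¬p → q ∧ p there: b:F, g:F, h:T. ✓
g: successors {b}; q ∨ ¬p → q ∧ p there: b:F. ✗
h: successors {c, f, h}; q ∨ ¬p → q ∧ p there: c:T, f:T, h:T. ✓
Satisfying worlds: {b, c, d, f, h}.
So ◇(q ∨ ¬p → q ∧ p) fails at the other 2 worlds.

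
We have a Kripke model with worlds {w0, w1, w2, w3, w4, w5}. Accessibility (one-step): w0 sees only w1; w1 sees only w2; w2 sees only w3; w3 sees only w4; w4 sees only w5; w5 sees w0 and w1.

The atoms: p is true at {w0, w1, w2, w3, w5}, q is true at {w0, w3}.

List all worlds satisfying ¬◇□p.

w0: ◇□p is T. ✗
w1: ◇□p is T. ✗
w2: ◇□p is F. ✓
w3: ◇□p is T. ✗
w4: ◇□p is T. ✗
w5: ◇□p is T. ✗

{w2}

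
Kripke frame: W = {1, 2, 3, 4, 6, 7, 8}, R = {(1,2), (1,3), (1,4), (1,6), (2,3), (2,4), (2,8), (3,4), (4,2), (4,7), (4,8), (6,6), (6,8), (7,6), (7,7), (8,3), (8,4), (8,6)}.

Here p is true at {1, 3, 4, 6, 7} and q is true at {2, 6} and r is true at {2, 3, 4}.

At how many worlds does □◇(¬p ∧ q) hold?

1

1: successors {2, 3, 4, 6}; ◇(¬p ∧ q) there: 2:F, 3:F, 4:T, 6:F. ✗
2: successors {3, 4, 8}; ◇(¬p ∧ q) there: 3:F, 4:T, 8:F. ✗
3: successors {4}; ◇(¬p ∧ q) there: 4:T. ✓
4: successors {2, 7, 8}; ◇(¬p ∧ q) there: 2:F, 7:F, 8:F. ✗
6: successors {6, 8}; ◇(¬p ∧ q) there: 6:F, 8:F. ✗
7: successors {6, 7}; ◇(¬p ∧ q) there: 6:F, 7:F. ✗
8: successors {3, 4, 6}; ◇(¬p ∧ q) there: 3:F, 4:T, 6:F. ✗
Satisfying worlds: {3}.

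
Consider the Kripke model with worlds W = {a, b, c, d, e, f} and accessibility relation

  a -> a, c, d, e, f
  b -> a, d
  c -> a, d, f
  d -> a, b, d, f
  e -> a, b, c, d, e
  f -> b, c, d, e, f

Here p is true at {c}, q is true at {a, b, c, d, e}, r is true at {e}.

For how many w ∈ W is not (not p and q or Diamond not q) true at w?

0

a: not p and q or Diamond not q is T. ✗
b: not p and q or Diamond not q is T. ✗
c: not p and q or Diamond not q is T. ✗
d: not p and q or Diamond not q is T. ✗
e: not p and q or Diamond not q is T. ✗
f: not p and q or Diamond not q is T. ✗
Satisfying worlds: ∅.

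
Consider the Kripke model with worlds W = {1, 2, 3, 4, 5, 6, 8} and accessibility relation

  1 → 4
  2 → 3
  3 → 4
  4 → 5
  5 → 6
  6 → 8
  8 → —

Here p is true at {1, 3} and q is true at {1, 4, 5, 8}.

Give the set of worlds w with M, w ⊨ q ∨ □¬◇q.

1: q is T, □¬◇q is F. ✓
2: q is F, □¬◇q is F. ✗
3: q is F, □¬◇q is F. ✗
4: q is T, □¬◇q is T. ✓
5: q is T, □¬◇q is F. ✓
6: q is F, □¬◇q is T. ✓
8: q is T, □¬◇q is T. ✓

{1, 4, 5, 6, 8}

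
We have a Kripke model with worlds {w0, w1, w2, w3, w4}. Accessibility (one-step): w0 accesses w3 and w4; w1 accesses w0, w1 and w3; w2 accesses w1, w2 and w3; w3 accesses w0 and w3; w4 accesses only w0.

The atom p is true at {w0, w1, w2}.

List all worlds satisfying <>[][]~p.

{w0}

w0: successors {w3, w4}; [][]~p there: w3:F, w4:T. ✓
w1: successors {w0, w1, w3}; [][]~p there: w0:F, w1:F, w3:F. ✗
w2: successors {w1, w2, w3}; [][]~p there: w1:F, w2:F, w3:F. ✗
w3: successors {w0, w3}; [][]~p there: w0:F, w3:F. ✗
w4: successors {w0}; [][]~p there: w0:F. ✗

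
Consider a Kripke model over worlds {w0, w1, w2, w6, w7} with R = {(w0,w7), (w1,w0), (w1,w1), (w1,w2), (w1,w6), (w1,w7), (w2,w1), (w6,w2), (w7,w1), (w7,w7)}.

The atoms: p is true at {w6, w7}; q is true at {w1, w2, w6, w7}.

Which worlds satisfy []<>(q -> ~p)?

w0: successors {w7}; <>(q -> ~p) there: w7:T. ✓
w1: successors {w0, w1, w2, w6, w7}; <>(q -> ~p) there: w0:F, w1:T, w2:T, w6:T, w7:T. ✗
w2: successors {w1}; <>(q -> ~p) there: w1:T. ✓
w6: successors {w2}; <>(q -> ~p) there: w2:T. ✓
w7: successors {w1, w7}; <>(q -> ~p) there: w1:T, w7:T. ✓

{w0, w2, w6, w7}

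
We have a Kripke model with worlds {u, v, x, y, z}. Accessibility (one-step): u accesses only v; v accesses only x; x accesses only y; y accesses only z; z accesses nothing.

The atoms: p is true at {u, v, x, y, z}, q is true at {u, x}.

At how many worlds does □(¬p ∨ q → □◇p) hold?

5

u: successors {v}; ¬p ∨ q → □◇p there: v:T. ✓
v: successors {x}; ¬p ∨ q → □◇p there: x:T. ✓
x: successors {y}; ¬p ∨ q → □◇p there: y:T. ✓
y: successors {z}; ¬p ∨ q → □◇p there: z:T. ✓
z: no successors, so □(¬p ∨ q → □◇p) holds vacuously. ✓
Satisfying worlds: {u, v, x, y, z}.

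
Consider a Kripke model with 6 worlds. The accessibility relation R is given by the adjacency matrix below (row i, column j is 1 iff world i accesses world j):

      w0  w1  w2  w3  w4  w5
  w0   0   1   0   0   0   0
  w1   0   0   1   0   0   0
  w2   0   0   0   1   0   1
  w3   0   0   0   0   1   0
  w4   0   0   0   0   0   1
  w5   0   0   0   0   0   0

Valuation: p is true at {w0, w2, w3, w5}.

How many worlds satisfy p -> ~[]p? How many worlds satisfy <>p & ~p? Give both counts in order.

4 and 2

For p -> ~[]p:
w0: p is T, ~[]p is T. ✓
w1: p is F, ~[]p is F. ✓
w2: p is T, ~[]p is F. ✗
w3: p is T, ~[]p is T. ✓
w4: p is F, ~[]p is F. ✓
w5: p is T, ~[]p is F. ✗
— 4 worlds.
For <>p & ~p:
w0: <>p is F, ~p is F. ✗
w1: <>p is T, ~p is T. ✓
w2: <>p is T, ~p is F. ✗
w3: <>p is F, ~p is F. ✗
w4: <>p is T, ~p is T. ✓
w5: <>p is F, ~p is F. ✗
— 2 worlds.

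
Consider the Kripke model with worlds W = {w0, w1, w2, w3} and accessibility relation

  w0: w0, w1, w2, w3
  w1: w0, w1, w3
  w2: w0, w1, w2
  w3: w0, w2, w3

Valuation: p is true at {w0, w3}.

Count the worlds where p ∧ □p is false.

4

w0: p is T, □p is F. ✗
w1: p is F, □p is F. ✗
w2: p is F, □p is F. ✗
w3: p is T, □p is F. ✗
Satisfying worlds: ∅.
So p ∧ □p fails at the other 4 worlds.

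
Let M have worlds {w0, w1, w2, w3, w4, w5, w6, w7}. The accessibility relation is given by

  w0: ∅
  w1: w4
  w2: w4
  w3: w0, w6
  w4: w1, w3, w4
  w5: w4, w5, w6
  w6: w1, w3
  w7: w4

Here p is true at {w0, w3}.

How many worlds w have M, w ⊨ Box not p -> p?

4

w0: Box not p is T, p is T. ✓
w1: Box not p is T, p is F. ✗
w2: Box not p is T, p is F. ✗
w3: Box not p is F, p is T. ✓
w4: Box not p is F, p is F. ✓
w5: Box not p is T, p is F. ✗
w6: Box not p is F, p is F. ✓
w7: Box not p is T, p is F. ✗
Satisfying worlds: {w0, w3, w4, w6}.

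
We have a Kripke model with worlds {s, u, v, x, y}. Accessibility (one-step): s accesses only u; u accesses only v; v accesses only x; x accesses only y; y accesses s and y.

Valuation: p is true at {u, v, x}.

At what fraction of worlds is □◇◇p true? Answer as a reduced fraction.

s: successors {u}; ◇◇p there: u:T. ✓
u: successors {v}; ◇◇p there: v:F. ✗
v: successors {x}; ◇◇p there: x:F. ✗
x: successors {y}; ◇◇p there: y:T. ✓
y: successors {s, y}; ◇◇p there: s:T, y:T. ✓
That's 3 of 5 worlds, so 3/5.

3/5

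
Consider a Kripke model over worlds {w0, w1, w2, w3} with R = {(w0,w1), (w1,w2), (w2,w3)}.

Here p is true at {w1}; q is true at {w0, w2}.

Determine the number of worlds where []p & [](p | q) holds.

w0: []p is T, [](p | q) is T. ✓
w1: []p is F, [](p | q) is T. ✗
w2: []p is F, [](p | q) is F. ✗
w3: []p is T, [](p | q) is T. ✓
Satisfying worlds: {w0, w3}.

2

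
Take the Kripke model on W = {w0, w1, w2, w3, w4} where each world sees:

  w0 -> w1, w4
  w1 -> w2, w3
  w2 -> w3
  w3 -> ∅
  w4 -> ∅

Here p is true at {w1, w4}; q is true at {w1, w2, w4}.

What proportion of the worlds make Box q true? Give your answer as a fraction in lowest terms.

3/5

w0: successors {w1, w4}; q there: w1:T, w4:T. ✓
w1: successors {w2, w3}; q there: w2:T, w3:F. ✗
w2: successors {w3}; q there: w3:F. ✗
w3: no successors, so Box q holds vacuously. ✓
w4: no successors, so Box q holds vacuously. ✓
That's 3 of 5 worlds, so 3/5.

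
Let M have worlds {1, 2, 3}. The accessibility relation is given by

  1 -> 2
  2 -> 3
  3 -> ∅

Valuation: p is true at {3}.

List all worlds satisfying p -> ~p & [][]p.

1: p is F, ~p & [][]p is T. ✓
2: p is F, ~p & [][]p is T. ✓
3: p is T, ~p & [][]p is F. ✗

{1, 2}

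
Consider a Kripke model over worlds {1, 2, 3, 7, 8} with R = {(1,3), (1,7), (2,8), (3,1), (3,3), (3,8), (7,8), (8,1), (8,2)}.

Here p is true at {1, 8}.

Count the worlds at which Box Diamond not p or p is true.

1: Box Diamond not p is F, p is T. ✓
2: Box Diamond not p is T, p is F. ✓
3: Box Diamond not p is T, p is F. ✓
7: Box Diamond not p is T, p is F. ✓
8: Box Diamond not p is F, p is T. ✓
Satisfying worlds: {1, 2, 3, 7, 8}.

5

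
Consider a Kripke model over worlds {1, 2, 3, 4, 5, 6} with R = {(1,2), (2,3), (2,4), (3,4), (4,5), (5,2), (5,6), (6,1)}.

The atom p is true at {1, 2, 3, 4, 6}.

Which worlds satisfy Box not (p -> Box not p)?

{1, 5, 6}

1: successors {2}; not (p -> Box not p) there: 2:T. ✓
2: successors {3, 4}; not (p -> Box not p) there: 3:T, 4:F. ✗
3: successors {4}; not (p -> Box not p) there: 4:F. ✗
4: successors {5}; not (p -> Box not p) there: 5:F. ✗
5: successors {2, 6}; not (p -> Box not p) there: 2:T, 6:T. ✓
6: successors {1}; not (p -> Box not p) there: 1:T. ✓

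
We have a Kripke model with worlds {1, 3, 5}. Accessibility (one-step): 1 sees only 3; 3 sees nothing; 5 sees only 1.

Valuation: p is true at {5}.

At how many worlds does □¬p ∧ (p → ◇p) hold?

2

1: □¬p is T, p → ◇p is T. ✓
3: □¬p is T, p → ◇p is T. ✓
5: □¬p is T, p → ◇p is F. ✗
Satisfying worlds: {1, 3}.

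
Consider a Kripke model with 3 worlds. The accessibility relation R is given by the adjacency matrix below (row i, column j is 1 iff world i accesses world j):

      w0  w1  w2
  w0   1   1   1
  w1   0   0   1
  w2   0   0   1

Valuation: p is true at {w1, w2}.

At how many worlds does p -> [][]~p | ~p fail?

2

w0: p is F, [][]~p | ~p is T. ✓
w1: p is T, [][]~p | ~p is F. ✗
w2: p is T, [][]~p | ~p is F. ✗
Satisfying worlds: {w0}.
So p -> [][]~p | ~p fails at the other 2 worlds.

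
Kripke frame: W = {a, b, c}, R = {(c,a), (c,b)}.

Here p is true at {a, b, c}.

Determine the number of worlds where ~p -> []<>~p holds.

3

a: ~p is F, []<>~p is T. ✓
b: ~p is F, []<>~p is T. ✓
c: ~p is F, []<>~p is F. ✓
Satisfying worlds: {a, b, c}.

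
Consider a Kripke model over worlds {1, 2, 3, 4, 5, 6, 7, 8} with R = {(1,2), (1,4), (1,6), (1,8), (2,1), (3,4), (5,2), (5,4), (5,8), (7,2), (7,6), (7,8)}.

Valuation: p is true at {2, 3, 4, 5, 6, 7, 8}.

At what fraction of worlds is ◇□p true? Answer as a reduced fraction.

5/8

1: successors {2, 4, 6, 8}; □p there: 2:F, 4:T, 6:T, 8:T. ✓
2: successors {1}; □p there: 1:T. ✓
3: successors {4}; □p there: 4:T. ✓
4: no successors, so ◇□p fails. ✗
5: successors {2, 4, 8}; □p there: 2:F, 4:T, 8:T. ✓
6: no successors, so ◇□p fails. ✗
7: successors {2, 6, 8}; □p there: 2:F, 6:T, 8:T. ✓
8: no successors, so ◇□p fails. ✗
That's 5 of 8 worlds, so 5/8.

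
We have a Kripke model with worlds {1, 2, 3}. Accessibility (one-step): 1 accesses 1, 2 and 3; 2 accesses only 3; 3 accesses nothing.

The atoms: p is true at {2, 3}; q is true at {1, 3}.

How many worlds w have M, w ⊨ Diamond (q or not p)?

2

1: successors {1, 2, 3}; q or not p there: 1:T, 2:F, 3:T. ✓
2: successors {3}; q or not p there: 3:T. ✓
3: no successors, so Diamond (q or not p) fails. ✗
Satisfying worlds: {1, 2}.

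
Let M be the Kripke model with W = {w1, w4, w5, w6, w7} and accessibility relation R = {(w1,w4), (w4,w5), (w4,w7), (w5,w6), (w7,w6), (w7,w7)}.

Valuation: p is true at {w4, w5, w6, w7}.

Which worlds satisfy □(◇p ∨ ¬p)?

{w1, w4, w6}

w1: successors {w4}; ◇p ∨ ¬p there: w4:T. ✓
w4: successors {w5, w7}; ◇p ∨ ¬p there: w5:T, w7:T. ✓
w5: successors {w6}; ◇p ∨ ¬p there: w6:F. ✗
w6: no successors, so □(◇p ∨ ¬p) holds vacuously. ✓
w7: successors {w6, w7}; ◇p ∨ ¬p there: w6:F, w7:T. ✗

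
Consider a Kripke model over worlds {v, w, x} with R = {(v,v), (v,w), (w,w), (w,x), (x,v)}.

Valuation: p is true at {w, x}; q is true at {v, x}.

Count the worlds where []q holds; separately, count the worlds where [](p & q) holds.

For []q:
v: successors {v, w}; q there: v:T, w:F. ✗
w: successors {w, x}; q there: w:F, x:T. ✗
x: successors {v}; q there: v:T. ✓
— 1 world.
For [](p & q):
v: successors {v, w}; p & q there: v:F, w:F. ✗
w: successors {w, x}; p & q there: w:F, x:T. ✗
x: successors {v}; p & q there: v:F. ✗
— 0 worlds.

1 and 0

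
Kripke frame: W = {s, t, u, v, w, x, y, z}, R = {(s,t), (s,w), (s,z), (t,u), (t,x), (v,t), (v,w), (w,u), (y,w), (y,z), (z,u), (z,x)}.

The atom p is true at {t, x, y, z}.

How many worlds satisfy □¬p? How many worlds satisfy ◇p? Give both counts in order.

For □¬p:
s: successors {t, w, z}; ¬p there: t:F, w:T, z:F. ✗
t: successors {u, x}; ¬p there: u:T, x:F. ✗
u: no successors, so □¬p holds vacuously. ✓
v: successors {t, w}; ¬p there: t:F, w:T. ✗
w: successors {u}; ¬p there: u:T. ✓
x: no successors, so □¬p holds vacuously. ✓
y: successors {w, z}; ¬p there: w:T, z:F. ✗
z: successors {u, x}; ¬p there: u:T, x:F. ✗
— 3 worlds.
For ◇p:
s: successors {t, w, z}; p there: t:T, w:F, z:T. ✓
t: successors {u, x}; p there: u:F, x:T. ✓
u: no successors, so ◇p fails. ✗
v: successors {t, w}; p there: t:T, w:F. ✓
w: successors {u}; p there: u:F. ✗
x: no successors, so ◇p fails. ✗
y: successors {w, z}; p there: w:F, z:T. ✓
z: successors {u, x}; p there: u:F, x:T. ✓
— 5 worlds.

3 and 5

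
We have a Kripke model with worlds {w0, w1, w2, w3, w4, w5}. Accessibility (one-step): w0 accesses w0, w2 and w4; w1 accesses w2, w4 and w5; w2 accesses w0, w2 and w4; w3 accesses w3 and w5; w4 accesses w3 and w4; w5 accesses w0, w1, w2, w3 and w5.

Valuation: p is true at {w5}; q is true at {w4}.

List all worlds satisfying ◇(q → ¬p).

w0: successors {w0, w2, w4}; q → ¬p there: w0:T, w2:T, w4:T. ✓
w1: successors {w2, w4, w5}; q → ¬p there: w2:T, w4:T, w5:T. ✓
w2: successors {w0, w2, w4}; q → ¬p there: w0:T, w2:T, w4:T. ✓
w3: successors {w3, w5}; q → ¬p there: w3:T, w5:T. ✓
w4: successors {w3, w4}; q → ¬p there: w3:T, w4:T. ✓
w5: successors {w0, w1, w2, w3, w5}; q → ¬p there: w0:T, w1:T, w2:T, w3:T, w5:T. ✓

{w0, w1, w2, w3, w4, w5}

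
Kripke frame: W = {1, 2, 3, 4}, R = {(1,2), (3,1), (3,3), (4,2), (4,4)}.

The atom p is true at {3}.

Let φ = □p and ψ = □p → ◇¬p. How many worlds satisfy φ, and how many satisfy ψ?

1 and 3

For □p:
1: successors {2}; p there: 2:F. ✗
2: no successors, so □p holds vacuously. ✓
3: successors {1, 3}; p there: 1:F, 3:T. ✗
4: successors {2, 4}; p there: 2:F, 4:F. ✗
— 1 world.
For □p → ◇¬p:
1: □p is F, ◇¬p is T. ✓
2: □p is T, ◇¬p is F. ✗
3: □p is F, ◇¬p is T. ✓
4: □p is F, ◇¬p is T. ✓
— 3 worlds.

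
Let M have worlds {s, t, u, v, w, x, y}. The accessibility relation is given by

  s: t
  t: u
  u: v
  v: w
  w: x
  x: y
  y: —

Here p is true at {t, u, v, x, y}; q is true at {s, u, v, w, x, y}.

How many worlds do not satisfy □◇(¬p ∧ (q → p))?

s: successors {t}; ◇(¬p ∧ (q → p)) there: t:F. ✗
t: successors {u}; ◇(¬p ∧ (q → p)) there: u:F. ✗
u: successors {v}; ◇(¬p ∧ (q → p)) there: v:F. ✗
v: successors {w}; ◇(¬p ∧ (q → p)) there: w:F. ✗
w: successors {x}; ◇(¬p ∧ (q → p)) there: x:F. ✗
x: successors {y}; ◇(¬p ∧ (q → p)) there: y:F. ✗
y: no successors, so □◇(¬p ∧ (q → p)) holds vacuously. ✓
Satisfying worlds: {y}.
So □◇(¬p ∧ (q → p)) fails at the other 6 worlds.

6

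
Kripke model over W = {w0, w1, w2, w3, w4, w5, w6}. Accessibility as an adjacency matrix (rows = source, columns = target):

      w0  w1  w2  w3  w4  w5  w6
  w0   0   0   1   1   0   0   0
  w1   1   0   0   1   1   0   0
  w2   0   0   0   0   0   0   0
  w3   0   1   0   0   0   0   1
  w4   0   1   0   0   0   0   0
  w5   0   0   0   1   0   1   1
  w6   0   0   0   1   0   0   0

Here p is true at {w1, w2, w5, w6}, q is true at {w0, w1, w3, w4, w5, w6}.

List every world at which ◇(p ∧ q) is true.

{w3, w4, w5}

w0: successors {w2, w3}; p ∧ q there: w2:F, w3:F. ✗
w1: successors {w0, w3, w4}; p ∧ q there: w0:F, w3:F, w4:F. ✗
w2: no successors, so ◇(p ∧ q) fails. ✗
w3: successors {w1, w6}; p ∧ q there: w1:T, w6:T. ✓
w4: successors {w1}; p ∧ q there: w1:T. ✓
w5: successors {w3, w5, w6}; p ∧ q there: w3:F, w5:T, w6:T. ✓
w6: successors {w3}; p ∧ q there: w3:F. ✗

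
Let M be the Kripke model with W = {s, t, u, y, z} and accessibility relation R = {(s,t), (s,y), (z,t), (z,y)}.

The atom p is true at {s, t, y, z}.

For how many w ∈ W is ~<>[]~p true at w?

s: <>[]~p is T. ✗
t: <>[]~p is F. ✓
u: <>[]~p is F. ✓
y: <>[]~p is F. ✓
z: <>[]~p is T. ✗
Satisfying worlds: {t, u, y}.

3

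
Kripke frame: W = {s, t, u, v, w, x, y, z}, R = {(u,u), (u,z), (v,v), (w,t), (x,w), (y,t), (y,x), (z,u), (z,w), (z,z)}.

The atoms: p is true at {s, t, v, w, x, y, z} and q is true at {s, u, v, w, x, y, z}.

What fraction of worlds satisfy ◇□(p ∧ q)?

3/8

s: no successors, so ◇□(p ∧ q) fails. ✗
t: no successors, so ◇□(p ∧ q) fails. ✗
u: successors {u, z}; □(p ∧ q) there: u:F, z:F. ✗
v: successors {v}; □(p ∧ q) there: v:T. ✓
w: successors {t}; □(p ∧ q) there: t:T. ✓
x: successors {w}; □(p ∧ q) there: w:F. ✗
y: successors {t, x}; □(p ∧ q) there: t:T, x:T. ✓
z: successors {u, w, z}; □(p ∧ q) there: u:F, w:F, z:F. ✗
That's 3 of 8 worlds, so 3/8.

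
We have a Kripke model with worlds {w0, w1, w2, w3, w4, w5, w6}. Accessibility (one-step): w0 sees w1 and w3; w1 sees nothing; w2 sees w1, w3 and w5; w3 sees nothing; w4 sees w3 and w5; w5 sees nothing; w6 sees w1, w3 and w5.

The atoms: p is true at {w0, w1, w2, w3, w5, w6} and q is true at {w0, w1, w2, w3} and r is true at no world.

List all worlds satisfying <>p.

{w0, w2, w4, w6}

w0: successors {w1, w3}; p there: w1:T, w3:T. ✓
w1: no successors, so <>p fails. ✗
w2: successors {w1, w3, w5}; p there: w1:T, w3:T, w5:T. ✓
w3: no successors, so <>p fails. ✗
w4: successors {w3, w5}; p there: w3:T, w5:T. ✓
w5: no successors, so <>p fails. ✗
w6: successors {w1, w3, w5}; p there: w1:T, w3:T, w5:T. ✓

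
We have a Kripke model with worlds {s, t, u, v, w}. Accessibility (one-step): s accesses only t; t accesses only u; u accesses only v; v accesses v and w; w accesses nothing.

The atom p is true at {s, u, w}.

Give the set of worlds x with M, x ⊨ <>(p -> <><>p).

s: successors {t}; p -> <><>p there: t:T. ✓
t: successors {u}; p -> <><>p there: u:T. ✓
u: successors {v}; p -> <><>p there: v:T. ✓
v: successors {v, w}; p -> <><>p there: v:T, w:F. ✓
w: no successors, so <>(p -> <><>p) fails. ✗

{s, t, u, v}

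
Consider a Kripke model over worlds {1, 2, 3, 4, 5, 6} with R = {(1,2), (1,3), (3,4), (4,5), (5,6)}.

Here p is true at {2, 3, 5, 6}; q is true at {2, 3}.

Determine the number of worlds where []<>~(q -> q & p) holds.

2

1: successors {2, 3}; <>~(q -> q & p) there: 2:F, 3:F. ✗
2: no successors, so []<>~(q -> q & p) holds vacuously. ✓
3: successors {4}; <>~(q -> q & p) there: 4:F. ✗
4: successors {5}; <>~(q -> q & p) there: 5:F. ✗
5: successors {6}; <>~(q -> q & p) there: 6:F. ✗
6: no successors, so []<>~(q -> q & p) holds vacuously. ✓
Satisfying worlds: {2, 6}.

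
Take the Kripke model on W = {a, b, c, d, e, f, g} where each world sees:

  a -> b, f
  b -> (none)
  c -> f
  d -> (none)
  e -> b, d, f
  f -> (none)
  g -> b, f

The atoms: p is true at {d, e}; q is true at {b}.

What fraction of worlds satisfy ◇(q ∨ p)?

a: successors {b, f}; q ∨ p there: b:T, f:F. ✓
b: no successors, so ◇(q ∨ p) fails. ✗
c: successors {f}; q ∨ p there: f:F. ✗
d: no successors, so ◇(q ∨ p) fails. ✗
e: successors {b, d, f}; q ∨ p there: b:T, d:T, f:F. ✓
f: no successors, so ◇(q ∨ p) fails. ✗
g: successors {b, f}; q ∨ p there: b:T, f:F. ✓
That's 3 of 7 worlds, so 3/7.

3/7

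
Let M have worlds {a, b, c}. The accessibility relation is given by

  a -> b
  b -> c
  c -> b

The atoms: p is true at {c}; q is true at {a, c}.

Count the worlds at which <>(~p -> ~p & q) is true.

a: successors {b}; ~p -> ~p & q there: b:F. ✗
b: successors {c}; ~p -> ~p & q there: c:T. ✓
c: successors {b}; ~p -> ~p & q there: b:F. ✗
Satisfying worlds: {b}.

1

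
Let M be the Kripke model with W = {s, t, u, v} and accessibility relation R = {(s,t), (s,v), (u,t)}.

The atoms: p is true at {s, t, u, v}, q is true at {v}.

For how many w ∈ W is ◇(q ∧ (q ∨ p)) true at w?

1

s: successors {t, v}; q ∧ (q ∨ p) there: t:F, v:T. ✓
t: no successors, so ◇(q ∧ (q ∨ p)) fails. ✗
u: successors {t}; q ∧ (q ∨ p) there: t:F. ✗
v: no successors, so ◇(q ∧ (q ∨ p)) fails. ✗
Satisfying worlds: {s}.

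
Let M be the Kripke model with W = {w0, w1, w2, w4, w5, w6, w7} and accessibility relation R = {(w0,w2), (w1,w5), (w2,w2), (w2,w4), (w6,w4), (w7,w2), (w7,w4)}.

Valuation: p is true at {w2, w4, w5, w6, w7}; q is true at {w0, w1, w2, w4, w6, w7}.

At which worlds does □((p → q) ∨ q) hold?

{w0, w2, w4, w5, w6, w7}

w0: successors {w2}; (p → q) ∨ q there: w2:T. ✓
w1: successors {w5}; (p → q) ∨ q there: w5:F. ✗
w2: successors {w2, w4}; (p → q) ∨ q there: w2:T, w4:T. ✓
w4: no successors, so □((p → q) ∨ q) holds vacuously. ✓
w5: no successors, so □((p → q) ∨ q) holds vacuously. ✓
w6: successors {w4}; (p → q) ∨ q there: w4:T. ✓
w7: successors {w2, w4}; (p → q) ∨ q there: w2:T, w4:T. ✓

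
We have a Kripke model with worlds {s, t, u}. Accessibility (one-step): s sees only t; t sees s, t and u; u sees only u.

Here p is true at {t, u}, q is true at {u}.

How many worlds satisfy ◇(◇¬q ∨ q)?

3

s: successors {t}; ◇¬q ∨ q there: t:T. ✓
t: successors {s, t, u}; ◇¬q ∨ q there: s:T, t:T, u:T. ✓
u: successors {u}; ◇¬q ∨ q there: u:T. ✓
Satisfying worlds: {s, t, u}.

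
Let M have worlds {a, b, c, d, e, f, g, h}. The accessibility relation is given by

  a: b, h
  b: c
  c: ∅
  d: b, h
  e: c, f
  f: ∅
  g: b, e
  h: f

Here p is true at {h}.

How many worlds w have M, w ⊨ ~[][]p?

a: [][]p is F. ✓
b: [][]p is T. ✗
c: [][]p is T. ✗
d: [][]p is F. ✓
e: [][]p is T. ✗
f: [][]p is T. ✗
g: [][]p is F. ✓
h: [][]p is T. ✗
Satisfying worlds: {a, d, g}.

3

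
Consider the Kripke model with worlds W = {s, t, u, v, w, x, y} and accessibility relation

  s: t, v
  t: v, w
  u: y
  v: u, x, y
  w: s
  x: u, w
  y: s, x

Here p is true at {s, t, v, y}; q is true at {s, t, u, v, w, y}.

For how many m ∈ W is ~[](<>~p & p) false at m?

s: [](<>~p & p) is T. ✗
t: [](<>~p & p) is F. ✓
u: [](<>~p & p) is T. ✗
v: [](<>~p & p) is F. ✓
w: [](<>~p & p) is F. ✓
x: [](<>~p & p) is F. ✓
y: [](<>~p & p) is F. ✓
Satisfying worlds: {t, v, w, x, y}.
So ~[](<>~p & p) fails at the other 2 worlds.

2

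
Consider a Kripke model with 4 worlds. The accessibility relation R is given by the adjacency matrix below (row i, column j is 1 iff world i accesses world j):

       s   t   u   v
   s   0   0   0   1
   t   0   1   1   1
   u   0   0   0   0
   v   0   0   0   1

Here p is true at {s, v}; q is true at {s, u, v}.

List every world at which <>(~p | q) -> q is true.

{s, u, v}

s: <>(~p | q) is T, q is T. ✓
t: <>(~p | q) is T, q is F. ✗
u: <>(~p | q) is F, q is T. ✓
v: <>(~p | q) is T, q is T. ✓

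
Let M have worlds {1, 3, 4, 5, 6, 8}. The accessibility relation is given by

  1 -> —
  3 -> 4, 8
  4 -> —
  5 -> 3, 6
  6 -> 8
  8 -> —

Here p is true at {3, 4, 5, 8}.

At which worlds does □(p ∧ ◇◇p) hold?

1: no successors, so □(p ∧ ◇◇p) holds vacuously. ✓
3: successors {4, 8}; p ∧ ◇◇p there: 4:F, 8:F. ✗
4: no successors, so □(p ∧ ◇◇p) holds vacuously. ✓
5: successors {3, 6}; p ∧ ◇◇p there: 3:F, 6:F. ✗
6: successors {8}; p ∧ ◇◇p there: 8:F. ✗
8: no successors, so □(p ∧ ◇◇p) holds vacuously. ✓

{1, 4, 8}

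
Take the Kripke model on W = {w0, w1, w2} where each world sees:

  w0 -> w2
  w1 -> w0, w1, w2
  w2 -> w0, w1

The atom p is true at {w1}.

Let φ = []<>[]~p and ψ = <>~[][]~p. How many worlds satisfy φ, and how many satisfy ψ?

1 and 3

For []<>[]~p:
w0: successors {w2}; <>[]~p there: w2:T. ✓
w1: successors {w0, w1, w2}; <>[]~p there: w0:F, w1:T, w2:T. ✗
w2: successors {w0, w1}; <>[]~p there: w0:F, w1:T. ✗
— 1 world.
For <>~[][]~p:
w0: successors {w2}; ~[][]~p there: w2:T. ✓
w1: successors {w0, w1, w2}; ~[][]~p there: w0:T, w1:T, w2:T. ✓
w2: successors {w0, w1}; ~[][]~p there: w0:T, w1:T. ✓
— 3 worlds.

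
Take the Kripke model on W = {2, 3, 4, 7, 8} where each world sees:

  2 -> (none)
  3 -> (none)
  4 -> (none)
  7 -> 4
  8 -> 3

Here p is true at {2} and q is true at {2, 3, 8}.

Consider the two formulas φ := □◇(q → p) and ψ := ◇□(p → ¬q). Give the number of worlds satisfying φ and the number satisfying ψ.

For □◇(q → p):
2: no successors, so □◇(q → p) holds vacuously. ✓
3: no successors, so □◇(q → p) holds vacuously. ✓
4: no successors, so □◇(q → p) holds vacuously. ✓
7: successors {4}; ◇(q → p) there: 4:F. ✗
8: successors {3}; ◇(q → p) there: 3:F. ✗
— 3 worlds.
For ◇□(p → ¬q):
2: no successors, so ◇□(p → ¬q) fails. ✗
3: no successors, so ◇□(p → ¬q) fails. ✗
4: no successors, so ◇□(p → ¬q) fails. ✗
7: successors {4}; □(p → ¬q) there: 4:T. ✓
8: successors {3}; □(p → ¬q) there: 3:T. ✓
— 2 worlds.

3 and 2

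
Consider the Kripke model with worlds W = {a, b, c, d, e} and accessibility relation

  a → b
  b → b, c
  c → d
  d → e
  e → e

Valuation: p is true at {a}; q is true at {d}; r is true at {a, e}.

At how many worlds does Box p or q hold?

a: Box p is F, q is F. ✗
b: Box p is F, q is F. ✗
c: Box p is F, q is F. ✗
d: Box p is F, q is T. ✓
e: Box p is F, q is F. ✗
Satisfying worlds: {d}.

1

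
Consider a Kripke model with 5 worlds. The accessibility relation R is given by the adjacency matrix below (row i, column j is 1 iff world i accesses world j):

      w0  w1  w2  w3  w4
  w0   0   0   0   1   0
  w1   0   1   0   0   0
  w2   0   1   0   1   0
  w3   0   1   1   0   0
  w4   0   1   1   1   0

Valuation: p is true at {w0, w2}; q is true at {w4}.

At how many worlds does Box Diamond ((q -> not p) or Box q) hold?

w0: successors {w3}; Diamond ((q -> not p) or Box q) there: w3:T. ✓
w1: successors {w1}; Diamond ((q -> not p) or Box q) there: w1:T. ✓
w2: successors {w1, w3}; Diamond ((q -> not p) or Box q) there: w1:T, w3:T. ✓
w3: successors {w1, w2}; Diamond ((q -> not p) or Box q) there: w1:T, w2:T. ✓
w4: successors {w1, w2, w3}; Diamond ((q -> not p) or Box q) there: w1:T, w2:T, w3:T. ✓
Satisfying worlds: {w0, w1, w2, w3, w4}.

5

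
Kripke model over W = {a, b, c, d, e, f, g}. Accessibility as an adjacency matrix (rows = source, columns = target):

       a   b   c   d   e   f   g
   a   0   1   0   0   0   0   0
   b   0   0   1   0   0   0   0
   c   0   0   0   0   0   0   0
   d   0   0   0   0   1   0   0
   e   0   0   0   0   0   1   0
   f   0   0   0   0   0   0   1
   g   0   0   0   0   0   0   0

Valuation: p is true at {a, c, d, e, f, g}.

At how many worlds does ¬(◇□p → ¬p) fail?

3

a: ◇□p → ¬p is F. ✓
b: ◇□p → ¬p is T. ✗
c: ◇□p → ¬p is T. ✗
d: ◇□p → ¬p is F. ✓
e: ◇□p → ¬p is F. ✓
f: ◇□p → ¬p is F. ✓
g: ◇□p → ¬p is T. ✗
Satisfying worlds: {a, d, e, f}.
So ¬(◇□p → ¬p) fails at the other 3 worlds.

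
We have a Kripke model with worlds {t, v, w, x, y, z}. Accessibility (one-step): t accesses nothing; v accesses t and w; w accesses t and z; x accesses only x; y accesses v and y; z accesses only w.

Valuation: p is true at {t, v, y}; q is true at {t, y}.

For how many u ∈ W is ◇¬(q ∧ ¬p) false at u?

t: no successors, so ◇¬(q ∧ ¬p) fails. ✗
v: successors {t, w}; ¬(q ∧ ¬p) there: t:T, w:T. ✓
w: successors {t, z}; ¬(q ∧ ¬p) there: t:T, z:T. ✓
x: successors {x}; ¬(q ∧ ¬p) there: x:T. ✓
y: successors {v, y}; ¬(q ∧ ¬p) there: v:T, y:T. ✓
z: successors {w}; ¬(q ∧ ¬p) there: w:T. ✓
Satisfying worlds: {v, w, x, y, z}.
So ◇¬(q ∧ ¬p) fails at the other 1 world.

1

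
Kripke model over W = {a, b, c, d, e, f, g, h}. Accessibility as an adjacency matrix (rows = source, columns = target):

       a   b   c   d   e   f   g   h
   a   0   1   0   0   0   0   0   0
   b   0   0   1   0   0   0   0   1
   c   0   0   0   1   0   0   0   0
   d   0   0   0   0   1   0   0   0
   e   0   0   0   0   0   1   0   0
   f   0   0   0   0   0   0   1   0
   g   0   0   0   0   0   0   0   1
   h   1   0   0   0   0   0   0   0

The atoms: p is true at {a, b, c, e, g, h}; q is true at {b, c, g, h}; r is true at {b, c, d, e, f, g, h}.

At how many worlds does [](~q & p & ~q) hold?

a: successors {b}; ~q & p & ~q there: b:F. ✗
b: successors {c, h}; ~q & p & ~q there: c:F, h:F. ✗
c: successors {d}; ~q & p & ~q there: d:F. ✗
d: successors {e}; ~q & p & ~q there: e:T. ✓
e: successors {f}; ~q & p & ~q there: f:F. ✗
f: successors {g}; ~q & p & ~q there: g:F. ✗
g: successors {h}; ~q & p & ~q there: h:F. ✗
h: successors {a}; ~q & p & ~q there: a:T. ✓
Satisfying worlds: {d, h}.

2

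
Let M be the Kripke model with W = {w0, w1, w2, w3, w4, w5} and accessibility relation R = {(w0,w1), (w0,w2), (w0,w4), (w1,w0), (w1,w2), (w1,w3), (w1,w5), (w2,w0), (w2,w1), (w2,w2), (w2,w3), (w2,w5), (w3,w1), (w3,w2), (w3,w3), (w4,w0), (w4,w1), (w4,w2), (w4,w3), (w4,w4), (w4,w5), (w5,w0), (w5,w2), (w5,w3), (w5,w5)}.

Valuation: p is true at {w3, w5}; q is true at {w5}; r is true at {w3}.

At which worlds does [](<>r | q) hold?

w0: successors {w1, w2, w4}; <>r | q there: w1:T, w2:T, w4:T. ✓
w1: successors {w0, w2, w3, w5}; <>r | q there: w0:F, w2:T, w3:T, w5:T. ✗
w2: successors {w0, w1, w2, w3, w5}; <>r | q there: w0:F, w1:T, w2:T, w3:T, w5:T. ✗
w3: successors {w1, w2, w3}; <>r | q there: w1:T, w2:T, w3:T. ✓
w4: successors {w0, w1, w2, w3, w4, w5}; <>r | q there: w0:F, w1:T, w2:T, w3:T, w4:T, w5:T. ✗
w5: successors {w0, w2, w3, w5}; <>r | q there: w0:F, w2:T, w3:T, w5:T. ✗

{w0, w3}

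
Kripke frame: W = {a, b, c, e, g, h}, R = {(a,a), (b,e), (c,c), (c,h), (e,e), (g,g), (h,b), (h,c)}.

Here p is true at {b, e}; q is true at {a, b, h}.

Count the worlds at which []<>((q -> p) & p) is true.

a: successors {a}; <>((q -> p) & p) there: a:F. ✗
b: successors {e}; <>((q -> p) & p) there: e:T. ✓
c: successors {c, h}; <>((q -> p) & p) there: c:F, h:T. ✗
e: successors {e}; <>((q -> p) & p) there: e:T. ✓
g: successors {g}; <>((q -> p) & p) there: g:F. ✗
h: successors {b, c}; <>((q -> p) & p) there: b:T, c:F. ✗
Satisfying worlds: {b, e}.

2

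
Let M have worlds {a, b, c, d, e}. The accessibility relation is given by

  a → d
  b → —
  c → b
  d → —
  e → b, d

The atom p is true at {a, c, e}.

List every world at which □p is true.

a: successors {d}; p there: d:F. ✗
b: no successors, so □p holds vacuously. ✓
c: successors {b}; p there: b:F. ✗
d: no successors, so □p holds vacuously. ✓
e: successors {b, d}; p there: b:F, d:F. ✗

{b, d}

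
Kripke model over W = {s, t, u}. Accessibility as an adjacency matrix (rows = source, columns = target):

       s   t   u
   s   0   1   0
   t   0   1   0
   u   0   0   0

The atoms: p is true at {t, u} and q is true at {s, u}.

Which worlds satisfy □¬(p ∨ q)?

{u}

s: successors {t}; ¬(p ∨ q) there: t:F. ✗
t: successors {t}; ¬(p ∨ q) there: t:F. ✗
u: no successors, so □¬(p ∨ q) holds vacuously. ✓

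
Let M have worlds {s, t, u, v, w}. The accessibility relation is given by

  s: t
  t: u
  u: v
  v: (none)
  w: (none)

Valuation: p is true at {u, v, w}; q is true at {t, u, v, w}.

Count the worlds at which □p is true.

4

s: successors {t}; p there: t:F. ✗
t: successors {u}; p there: u:T. ✓
u: successors {v}; p there: v:T. ✓
v: no successors, so □p holds vacuously. ✓
w: no successors, so □p holds vacuously. ✓
Satisfying worlds: {t, u, v, w}.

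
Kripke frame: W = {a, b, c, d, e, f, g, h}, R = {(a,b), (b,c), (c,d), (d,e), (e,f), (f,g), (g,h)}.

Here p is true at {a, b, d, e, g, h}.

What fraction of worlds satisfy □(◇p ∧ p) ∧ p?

1/8

a: □(◇p ∧ p) is F, p is T. ✗
b: □(◇p ∧ p) is F, p is T. ✗
c: □(◇p ∧ p) is T, p is F. ✗
d: □(◇p ∧ p) is F, p is T. ✗
e: □(◇p ∧ p) is F, p is T. ✗
f: □(◇p ∧ p) is T, p is F. ✗
g: □(◇p ∧ p) is F, p is T. ✗
h: □(◇p ∧ p) is T, p is T. ✓
That's 1 of 8 worlds, so 1/8.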